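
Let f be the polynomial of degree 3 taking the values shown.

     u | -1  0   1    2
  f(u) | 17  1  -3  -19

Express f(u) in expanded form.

f(u) = -4u^3 + 6u^2 - 6u + 1

Using the Lagrange interpolation formula with nodes -1, 0, 1, 2:
  L_0(u) = u(u - 1)(u - 2) / -6
  L_1(u) = (u + 1)(u - 1)(u - 2) / 2
  L_2(u) = (u + 1)u(u - 2) / -2
  L_3(u) = (u + 1)u(u - 1) / 6
Then f(u) = 17·L_0(u) + 1·L_1(u) - 3·L_2(u) - 19·L_3(u).
Expanding and collecting terms gives f(u) = -4u^3 + 6u^2 - 6u + 1.
Check: f(2) = -19. ✓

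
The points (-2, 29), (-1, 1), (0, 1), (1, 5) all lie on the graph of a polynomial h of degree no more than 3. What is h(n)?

h(n) = -4n^3 + 2n^2 + 6n + 1

Using the Lagrange interpolation formula with nodes -2, -1, 0, 1:
  L_0(n) = (n + 1)n(n - 1) / -6
  L_1(n) = (n + 2)n(n - 1) / 2
  L_2(n) = (n + 2)(n + 1)(n - 1) / -2
  L_3(n) = (n + 2)(n + 1)n / 6
Then h(n) = 29·L_0(n) + 1·L_1(n) + 1·L_2(n) + 5·L_3(n).
Expanding and collecting terms gives h(n) = -4n³ + 2n² + 6n + 1.
Check: h(0) = 1. ✓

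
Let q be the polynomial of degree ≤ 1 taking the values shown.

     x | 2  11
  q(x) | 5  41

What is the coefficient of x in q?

4

Write q(x) = ax + b. Substituting each data point gives a linear system:
  2a + b = 5
  11a + b = 41
Solving the system yields a = 4, b = -3.
So q(x) = 4x - 3.
The leading coefficient is 4.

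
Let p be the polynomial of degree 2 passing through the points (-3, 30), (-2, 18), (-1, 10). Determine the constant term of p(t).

Write p(t) = at^2 + bt + c. Substituting each data point gives a linear system:
  9a - 3b + c = 30
  4a - 2b + c = 18
  a - b + c = 10
Solving the system yields a = 2, b = -2, c = 6.
So p(t) = 2t² - 2t + 6.
The constant term is 6.

6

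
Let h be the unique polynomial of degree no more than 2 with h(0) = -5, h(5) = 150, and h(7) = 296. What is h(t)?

Using the Lagrange interpolation formula with nodes 0, 5, 7:
  L_0(t) = (t - 5)(t - 7) / 35
  L_1(t) = t(t - 7) / -10
  L_2(t) = t(t - 5) / 14
Then h(t) = -5·L_0(t) + 150·L_1(t) + 296·L_2(t).
Expanding and collecting terms gives h(t) = 6t^2 + t - 5.
Check: h(7) = 296. ✓

h(t) = 6t^2 + t - 5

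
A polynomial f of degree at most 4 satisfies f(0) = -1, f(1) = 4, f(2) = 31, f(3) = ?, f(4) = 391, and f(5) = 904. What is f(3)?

On equispaced nodes a degree-4 polynomial has vanishing fifth forward difference, so
  - f(0) + 5·f(1) - 10·f(2) + 10·f(3) - 5·f(4) + f(5) = 0.
Substituting the known values and solving for f(3):
  10·f(3) = 1340
  f(3) = 134.

134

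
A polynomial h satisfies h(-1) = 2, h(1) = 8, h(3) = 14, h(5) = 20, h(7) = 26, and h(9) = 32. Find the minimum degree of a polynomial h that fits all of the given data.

Forward differences of the values at s = -1, 1, 3, 5, 7, 9:
  h  : 2  8  14  20  26  32
  Δ  : 6  6  6  6  6
  Δ^2: 0  0  0  0
  Δ^3: 0  0  0
  Δ^4: 0  0
  Δ^5: 0
The first differences are constant (6) and nonzero, while all higher differences vanish, so the minimal degree is 1.

1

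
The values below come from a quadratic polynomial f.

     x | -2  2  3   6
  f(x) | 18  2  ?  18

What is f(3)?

The 3 known points determine the degree-2 polynomial uniquely.
Write f(x) = ax^2 + bx + c. Substituting each data point gives a linear system:
  4a - 2b + c = 18
  4a + 2b + c = 2
  36a + 6b + c = 18
Solving the system yields a = 1, b = -4, c = 6.
So f(x) = x^2 - 4x + 6.
Then f(3) = 3.

3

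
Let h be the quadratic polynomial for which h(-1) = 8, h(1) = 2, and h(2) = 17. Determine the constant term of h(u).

Write h(u) = au^2 + bu + c. Substituting each data point gives a linear system:
  a - b + c = 8
  a + b + c = 2
  4a + 2b + c = 17
Solving the system yields a = 6, b = -3, c = -1.
So h(u) = 6u^2 - 3u - 1.
The constant term is -1.

-1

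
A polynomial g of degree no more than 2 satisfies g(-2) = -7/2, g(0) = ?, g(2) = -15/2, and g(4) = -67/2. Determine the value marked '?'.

5/2

On equispaced nodes a degree-2 polynomial has vanishing third forward difference, so
  - g(-2) + 3·g(0) - 3·g(2) + g(4) = 0.
Substituting the known values and solving for g(0):
  3·g(0) = 15/2
  g(0) = 5/2.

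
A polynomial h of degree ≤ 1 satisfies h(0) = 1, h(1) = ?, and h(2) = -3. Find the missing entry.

-1

The 2 known points determine the degree-1 polynomial uniquely.
Write h(n) = an + b. Substituting each data point gives a linear system:
  b = 1
  2a + b = -3
Solving the system yields a = -2, b = 1.
So h(n) = -2n + 1.
Then h(1) = -1.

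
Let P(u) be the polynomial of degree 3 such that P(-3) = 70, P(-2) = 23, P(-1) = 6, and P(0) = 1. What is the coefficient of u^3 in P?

-3

Write P(u) = au^3 + bu^2 + cu + d. Substituting each data point gives a linear system:
  -27a + 9b - 3c + d = 70
  -8a + 4b - 2c + d = 23
  -a + b - c + d = 6
  d = 1
Solving the system yields a = -3, b = -3, c = -5, d = 1.
So P(u) = -3u³ - 3u² - 5u + 1.
The leading coefficient is -3.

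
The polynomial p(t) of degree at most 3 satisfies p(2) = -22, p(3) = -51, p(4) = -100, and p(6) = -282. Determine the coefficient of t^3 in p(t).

Write p(t) = at^3 + bt^2 + ct + d. Substituting each data point gives a linear system:
  8a + 4b + 2c + d = -22
  27a + 9b + 3c + d = -51
  64a + 16b + 4c + d = -100
  216a + 36b + 6c + d = -282
Solving the system yields a = -1, b = -1, c = -5, d = 0.
So p(t) = -t^3 - t^2 - 5t.
The leading coefficient is -1.

-1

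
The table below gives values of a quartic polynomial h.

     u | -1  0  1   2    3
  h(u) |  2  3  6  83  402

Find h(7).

10818

Forward differences of the values at u = -1, 0, 1, 2, 3:
  h  : 2  3  6  83  402
  Δ  : 1  3  77  319
  Δ^2: 2  74  242
  Δ^3: 72  168
  Δ^4: 96
The fourth differences are constant, confirming degree 4.
Interpolating (Newton forward form) and evaluating at u = 7 gives h(7) = 10818.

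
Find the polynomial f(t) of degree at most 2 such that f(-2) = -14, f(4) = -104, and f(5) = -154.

f(t) = -5t^2 - 5t - 4

Using the Lagrange interpolation formula with nodes -2, 4, 5:
  L_0(t) = (t - 4)(t - 5) / 42
  L_1(t) = (t + 2)(t - 5) / -6
  L_2(t) = (t + 2)(t - 4) / 7
Then f(t) = -14·L_0(t) - 104·L_1(t) - 154·L_2(t).
Expanding and collecting terms gives f(t) = -5t² - 5t - 4.
Check: f(4) = -104. ✓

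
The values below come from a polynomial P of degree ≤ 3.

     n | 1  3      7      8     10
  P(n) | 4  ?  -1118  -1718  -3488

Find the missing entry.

The 4 known points determine the degree-3 polynomial uniquely.
Write P(n) = an^3 + bn^2 + cn + d. Substituting each data point gives a linear system:
  a + b + c + d = 4
  343a + 49b + 7c + d = -1118
  512a + 64b + 8c + d = -1718
  1000a + 100b + 10c + d = -3488
Solving the system yields a = -4, b = 5, c = 1, d = 2.
So P(n) = -4n³ + 5n² + n + 2.
Then P(3) = -58.

-58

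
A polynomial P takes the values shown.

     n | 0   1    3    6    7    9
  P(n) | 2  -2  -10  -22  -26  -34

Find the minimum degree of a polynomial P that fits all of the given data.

1

Divided differences on the nodes 0, 1, 3, 6, 7, 9:
  order 0: 2  -2  -10  -22  -26  -34
  order 1: -4  -4  -4  -4  -4
  order 2: 0  0  0  0
  order 3: 0  0  0
  order 4: 0  0
  order 5: 0
The order-1 divided differences are all -4 (nonzero) and every higher order vanishes, so the data lies on a polynomial of degree exactly 1.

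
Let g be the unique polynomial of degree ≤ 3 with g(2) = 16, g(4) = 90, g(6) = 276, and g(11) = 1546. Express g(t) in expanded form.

g(t) = t^3 + 2t^2 - 3t + 6

Write g(t) = at^3 + bt^2 + ct + d. Substituting each data point gives a linear system:
  8a + 4b + 2c + d = 16
  64a + 16b + 4c + d = 90
  216a + 36b + 6c + d = 276
  1331a + 121b + 11c + d = 1546
Solving the system yields a = 1, b = 2, c = -3, d = 6.
So g(t) = t³ + 2t² - 3t + 6.
Check: g(4) = 90. ✓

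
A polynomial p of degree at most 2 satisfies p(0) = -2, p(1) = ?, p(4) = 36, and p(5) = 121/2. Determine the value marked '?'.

The 3 known points determine the degree-2 polynomial uniquely.
Write p(s) = as^2 + bs + c. Substituting each data point gives a linear system:
  c = -2
  16a + 4b + c = 36
  25a + 5b + c = 121/2
Solving the system yields a = 3, b = -5/2, c = -2.
So p(s) = 3s² - (5/2)s - 2.
Then p(1) = -3/2.

-3/2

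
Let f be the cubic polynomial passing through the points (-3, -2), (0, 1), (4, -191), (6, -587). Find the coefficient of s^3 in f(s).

Write f(s) = as^3 + bs^2 + cs + d. Substituting each data point gives a linear system:
  -27a + 9b - 3c + d = -2
  d = 1
  64a + 16b + 4c + d = -191
  216a + 36b + 6c + d = -587
Solving the system yields a = -2, b = -5, c = 4, d = 1.
So f(s) = -2s^3 - 5s^2 + 4s + 1.
The leading coefficient is -2.

-2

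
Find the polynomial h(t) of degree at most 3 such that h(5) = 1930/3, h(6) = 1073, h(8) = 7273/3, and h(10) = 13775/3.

Write h(t) = at^3 + bt^2 + ct + d. Substituting each data point gives a linear system:
  125a + 25b + 5c + d = 1930/3
  216a + 36b + 6c + d = 1073
  512a + 64b + 8c + d = 7273/3
  1000a + 100b + 10c + d = 13775/3
Solving the system yields a = 4, b = 6, c = -1/3, d = -5.
So h(t) = 4t^3 + 6t^2 - (1/3)t - 5.
Check: h(5) = 1930/3. ✓

h(t) = 4t^3 + 6t^2 - (1/3)t - 5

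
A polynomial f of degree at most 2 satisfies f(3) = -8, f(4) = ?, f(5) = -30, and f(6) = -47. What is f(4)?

-17

On equispaced nodes a degree-2 polynomial has vanishing third forward difference, so
  - f(3) + 3·f(4) - 3·f(5) + f(6) = 0.
Substituting the known values and solving for f(4):
  3·f(4) = -51
  f(4) = -17.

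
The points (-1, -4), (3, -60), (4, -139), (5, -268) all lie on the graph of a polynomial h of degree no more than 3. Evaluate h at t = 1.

Using the Lagrange interpolation formula with nodes -1, 3, 4, 5:
  L_0(t) = (t - 3)(t - 4)(t - 5) / -120
  L_1(t) = (t + 1)(t - 4)(t - 5) / 8
  L_2(t) = (t + 1)(t - 3)(t - 5) / -5
  L_3(t) = (t + 1)(t - 3)(t - 4) / 12
Then h(t) = -4·L_0(t) - 60·L_1(t) - 139·L_2(t) - 268·L_3(t).
Expanding and collecting terms gives h(t) = -2t^3 - t^2 + 2t - 3.
Evaluating at t = 1: h(1) = -4.

-4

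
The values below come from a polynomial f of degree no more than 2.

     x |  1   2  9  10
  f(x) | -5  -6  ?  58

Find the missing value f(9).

The 3 known points determine the degree-2 polynomial uniquely.
Write f(x) = ax^2 + bx + c. Substituting each data point gives a linear system:
  a + b + c = -5
  4a + 2b + c = -6
  100a + 10b + c = 58
Solving the system yields a = 1, b = -4, c = -2.
So f(x) = x² - 4x - 2.
Then f(9) = 43.

43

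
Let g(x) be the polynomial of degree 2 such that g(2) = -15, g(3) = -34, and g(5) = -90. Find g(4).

Using the Lagrange interpolation formula with nodes 2, 3, 5:
  L_0(x) = (x - 3)(x - 5) / 3
  L_1(x) = (x - 2)(x - 5) / -2
  L_2(x) = (x - 2)(x - 3) / 6
Then g(x) = -15·L_0(x) - 34·L_1(x) - 90·L_2(x).
Expanding and collecting terms gives g(x) = -3x^2 - 4x + 5.
Evaluating at x = 4: g(4) = -59.

-59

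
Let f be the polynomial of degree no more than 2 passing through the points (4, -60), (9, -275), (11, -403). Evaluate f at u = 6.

-128

Using the Lagrange interpolation formula with nodes 4, 9, 11:
  L_0(u) = (u - 9)(u - 11) / 35
  L_1(u) = (u - 4)(u - 11) / -10
  L_2(u) = (u - 4)(u - 9) / 14
Then f(u) = -60·L_0(u) - 275·L_1(u) - 403·L_2(u).
Expanding and collecting terms gives f(u) = -3u^2 - 4u + 4.
Evaluating at u = 6: f(6) = -128.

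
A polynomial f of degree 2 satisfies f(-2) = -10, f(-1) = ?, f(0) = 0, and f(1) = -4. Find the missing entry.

On equispaced nodes a degree-2 polynomial has vanishing third forward difference, so
  - f(-2) + 3·f(-1) - 3·f(0) + f(1) = 0.
Substituting the known values and solving for f(-1):
  3·f(-1) = -6
  f(-1) = -2.

-2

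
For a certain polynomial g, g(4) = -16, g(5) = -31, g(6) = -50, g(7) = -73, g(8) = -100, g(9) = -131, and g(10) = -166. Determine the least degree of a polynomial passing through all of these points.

2

Forward differences of the values at n = 4, 5, 6, 7, 8, 9, 10:
  g  : -16  -31  -50  -73  -100  -131  -166
  Δ  : -15  -19  -23  -27  -31  -35
  Δ^2: -4  -4  -4  -4  -4
  Δ^3: 0  0  0  0
  Δ^4: 0  0  0
  Δ^5: 0  0
  Δ^6: 0
The second differences are constant (-4) and nonzero, while all higher differences vanish, so the minimal degree is 2.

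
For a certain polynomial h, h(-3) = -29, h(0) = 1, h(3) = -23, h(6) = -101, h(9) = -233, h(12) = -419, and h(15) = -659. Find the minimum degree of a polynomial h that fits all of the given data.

2

Forward differences of the values at n = -3, 0, 3, 6, 9, 12, 15:
  h  : -29  1  -23  -101  -233  -419  -659
  Δ  : 30  -24  -78  -132  -186  -240
  Δ^2: -54  -54  -54  -54  -54
  Δ^3: 0  0  0  0
  Δ^4: 0  0  0
  Δ^5: 0  0
  Δ^6: 0
The second differences are constant (-54) and nonzero, while all higher differences vanish, so the minimal degree is 2.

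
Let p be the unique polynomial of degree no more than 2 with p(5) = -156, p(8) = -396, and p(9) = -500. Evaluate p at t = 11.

Write p(t) = at^2 + bt + c. Substituting each data point gives a linear system:
  25a + 5b + c = -156
  64a + 8b + c = -396
  81a + 9b + c = -500
Solving the system yields a = -6, b = -2, c = 4.
So p(t) = -6t^2 - 2t + 4.
Then p(11) = -744.

-744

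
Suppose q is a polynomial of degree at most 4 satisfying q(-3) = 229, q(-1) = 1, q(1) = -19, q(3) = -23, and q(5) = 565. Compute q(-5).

1625

Using the Lagrange interpolation formula with nodes -3, -1, 1, 3, 5:
  L_0(x) = (x + 1)(x - 1)(x - 3)(x - 5) / 384
  L_1(x) = (x + 3)(x - 1)(x - 3)(x - 5) / -96
  L_2(x) = (x + 3)(x + 1)(x - 3)(x - 5) / 64
  L_3(x) = (x + 3)(x + 1)(x - 1)(x - 5) / -96
  L_4(x) = (x + 3)(x + 1)(x - 1)(x - 3) / 384
Then q(x) = 229·L_0(x) + 1·L_1(x) - 19·L_2(x) - 23·L_3(x) + 565·L_4(x).
Expanding and collecting terms gives q(x) = 2x^4 - 4x^3 - 6x^2 - 6x - 5.
Evaluating at x = -5: q(-5) = 1625.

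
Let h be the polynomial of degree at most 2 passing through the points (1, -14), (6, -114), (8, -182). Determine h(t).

Using the Lagrange interpolation formula with nodes 1, 6, 8:
  L_0(t) = (t - 6)(t - 8) / 35
  L_1(t) = (t - 1)(t - 8) / -10
  L_2(t) = (t - 1)(t - 6) / 14
Then h(t) = -14·L_0(t) - 114·L_1(t) - 182·L_2(t).
Expanding and collecting terms gives h(t) = -2t^2 - 6t - 6.
Check: h(6) = -114. ✓

h(t) = -2t^2 - 6t - 6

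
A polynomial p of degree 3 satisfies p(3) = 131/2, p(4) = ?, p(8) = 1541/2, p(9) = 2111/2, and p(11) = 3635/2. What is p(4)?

261/2

The 4 known points determine the degree-3 polynomial uniquely.
Write p(s) = as^3 + bs^2 + cs + d. Substituting each data point gives a linear system:
  27a + 9b + 3c + d = 131/2
  512a + 64b + 8c + d = 1541/2
  729a + 81b + 9c + d = 2111/2
  1331a + 121b + 11c + d = 3635/2
Solving the system yields a = 1, b = 4, c = 0, d = 5/2.
So p(s) = s^3 + 4s^2 + 5/2.
Then p(4) = 261/2.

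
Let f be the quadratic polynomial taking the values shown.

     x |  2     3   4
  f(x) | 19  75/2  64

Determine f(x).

Write f(x) = ax^2 + bx + c. Substituting each data point gives a linear system:
  4a + 2b + c = 19
  9a + 3b + c = 75/2
  16a + 4b + c = 64
Solving the system yields a = 4, b = -3/2, c = 6.
So f(x) = 4x^2 - (3/2)x + 6.
Check: f(4) = 64. ✓

f(x) = 4x^2 - (3/2)x + 6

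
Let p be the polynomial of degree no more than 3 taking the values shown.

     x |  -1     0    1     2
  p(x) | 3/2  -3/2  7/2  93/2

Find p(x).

Using the Lagrange interpolation formula with nodes -1, 0, 1, 2:
  L_0(x) = x(x - 1)(x - 2) / -6
  L_1(x) = (x + 1)(x - 1)(x - 2) / 2
  L_2(x) = (x + 1)x(x - 2) / -2
  L_3(x) = (x + 1)x(x - 1) / 6
Then p(x) = 3/2·L_0(x) - 3/2·L_1(x) + 7/2·L_2(x) + 93/2·L_3(x).
Expanding and collecting terms gives p(x) = 5x^3 + 4x^2 - 4x - 3/2.
Check: p(1) = 7/2. ✓

p(x) = 5x^3 + 4x^2 - 4x - 3/2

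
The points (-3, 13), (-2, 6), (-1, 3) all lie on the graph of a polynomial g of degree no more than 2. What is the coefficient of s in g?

Write g(s) = as^2 + bs + c. Substituting each data point gives a linear system:
  9a - 3b + c = 13
  4a - 2b + c = 6
  a - b + c = 3
Solving the system yields a = 2, b = 3, c = 4.
So g(s) = 2s^2 + 3s + 4.
The coefficient of s is 3.

3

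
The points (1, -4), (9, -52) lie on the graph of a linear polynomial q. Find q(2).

-10

Write q(n) = an + b. Substituting each data point gives a linear system:
  a + b = -4
  9a + b = -52
Solving the system yields a = -6, b = 2.
So q(n) = -6n + 2.
Then q(2) = -10.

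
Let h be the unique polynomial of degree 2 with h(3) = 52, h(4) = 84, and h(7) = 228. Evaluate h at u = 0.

Using the Lagrange interpolation formula with nodes 3, 4, 7:
  L_0(u) = (u - 4)(u - 7) / 4
  L_1(u) = (u - 3)(u - 7) / -3
  L_2(u) = (u - 3)(u - 4) / 12
Then h(u) = 52·L_0(u) + 84·L_1(u) + 228·L_2(u).
Expanding and collecting terms gives h(u) = 4u² + 4u + 4.
Evaluating at u = 0: h(0) = 4.

4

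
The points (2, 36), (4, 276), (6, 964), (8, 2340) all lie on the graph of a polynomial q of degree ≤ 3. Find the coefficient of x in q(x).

Write q(x) = ax^3 + bx^2 + cx + d. Substituting each data point gives a linear system:
  8a + 4b + 2c + d = 36
  64a + 16b + 4c + d = 276
  216a + 36b + 6c + d = 964
  512a + 64b + 8c + d = 2340
Solving the system yields a = 5, b = -4, c = 4, d = 4.
So q(x) = 5x^3 - 4x^2 + 4x + 4.
The coefficient of x is 4.

4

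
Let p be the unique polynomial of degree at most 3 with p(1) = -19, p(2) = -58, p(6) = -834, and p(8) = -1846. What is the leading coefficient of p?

-3

Write p(n) = an^3 + bn^2 + cn + d. Substituting each data point gives a linear system:
  a + b + c + d = -19
  8a + 4b + 2c + d = -58
  216a + 36b + 6c + d = -834
  512a + 64b + 8c + d = -1846
Solving the system yields a = -3, b = -4, c = -6, d = -6.
So p(n) = -3n^3 - 4n^2 - 6n - 6.
The leading coefficient is -3.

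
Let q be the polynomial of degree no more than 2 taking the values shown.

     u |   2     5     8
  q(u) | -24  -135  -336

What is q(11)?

Forward differences of the values at u = 2, 5, 8:
  q  : -24  -135  -336
  Δ  : -111  -201
  Δ^2: -90
The second differences are constant, confirming degree 2.
Interpolating (Newton forward form) and evaluating at u = 11 gives q(11) = -627.

-627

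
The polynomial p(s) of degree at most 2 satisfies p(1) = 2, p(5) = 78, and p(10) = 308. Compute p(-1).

0

Using the Lagrange interpolation formula with nodes 1, 5, 10:
  L_0(s) = (s - 5)(s - 10) / 36
  L_1(s) = (s - 1)(s - 10) / -20
  L_2(s) = (s - 1)(s - 5) / 45
Then p(s) = 2·L_0(s) + 78·L_1(s) + 308·L_2(s).
Expanding and collecting terms gives p(s) = 3s² + s - 2.
Evaluating at s = -1: p(-1) = 0.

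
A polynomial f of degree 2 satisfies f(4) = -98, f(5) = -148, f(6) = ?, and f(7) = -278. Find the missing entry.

-208

On equispaced nodes a degree-2 polynomial has vanishing third forward difference, so
  - f(4) + 3·f(5) - 3·f(6) + f(7) = 0.
Substituting the known values and solving for f(6):
  -3·f(6) = 624
  f(6) = -208.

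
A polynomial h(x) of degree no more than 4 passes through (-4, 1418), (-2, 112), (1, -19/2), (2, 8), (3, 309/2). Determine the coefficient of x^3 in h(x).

-6

Write h(x) = ax^4 + bx^3 + cx^2 + dx + e. Substituting each data point gives a linear system:
  256a - 64b + 16c - 4d + e = 1418
  16a - 8b + 4c - 2d + e = 112
  a + b + c + d + e = -19/2
  16a + 8b + 4c + 2d + e = 8
  81a + 27b + 9c + 3d + e = 309/2
Solving the system yields a = 4, b = -6, c = 1/2, d = -2, e = -6.
So h(x) = 4x^4 - 6x^3 + (1/2)x^2 - 2x - 6.
The coefficient of x^3 is -6.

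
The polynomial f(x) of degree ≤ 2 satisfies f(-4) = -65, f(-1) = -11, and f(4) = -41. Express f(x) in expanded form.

Using the Lagrange interpolation formula with nodes -4, -1, 4:
  L_0(x) = (x + 1)(x - 4) / 24
  L_1(x) = (x + 4)(x - 4) / -15
  L_2(x) = (x + 4)(x + 1) / 40
Then f(x) = -65·L_0(x) - 11·L_1(x) - 41·L_2(x).
Expanding and collecting terms gives f(x) = -3x^2 + 3x - 5.
Check: f(-4) = -65. ✓

f(x) = -3x^2 + 3x - 5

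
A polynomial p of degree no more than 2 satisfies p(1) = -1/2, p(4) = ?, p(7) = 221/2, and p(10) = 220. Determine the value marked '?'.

On equispaced nodes a degree-2 polynomial has vanishing third forward difference, so
  - p(1) + 3·p(4) - 3·p(7) + p(10) = 0.
Substituting the known values and solving for p(4):
  3·p(4) = 111
  p(4) = 37.

37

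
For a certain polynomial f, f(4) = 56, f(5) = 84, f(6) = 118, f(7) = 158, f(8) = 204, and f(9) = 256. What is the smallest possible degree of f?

Forward differences of the values at s = 4, 5, 6, 7, 8, 9:
  f  : 56  84  118  158  204  256
  Δ  : 28  34  40  46  52
  Δ^2: 6  6  6  6
  Δ^3: 0  0  0
  Δ^4: 0  0
  Δ^5: 0
The second differences are constant (6) and nonzero, while all higher differences vanish, so the minimal degree is 2.

2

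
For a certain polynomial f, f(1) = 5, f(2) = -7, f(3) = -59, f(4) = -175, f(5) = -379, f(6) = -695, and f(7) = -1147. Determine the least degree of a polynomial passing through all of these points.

3

Forward differences of the values at u = 1, 2, 3, 4, 5, 6, 7:
  f  : 5  -7  -59  -175  -379  -695  -1147
  Δ  : -12  -52  -116  -204  -316  -452
  Δ^2: -40  -64  -88  -112  -136
  Δ^3: -24  -24  -24  -24
  Δ^4: 0  0  0
  Δ^5: 0  0
  Δ^6: 0
The third differences are constant (-24) and nonzero, while all higher differences vanish, so the minimal degree is 3.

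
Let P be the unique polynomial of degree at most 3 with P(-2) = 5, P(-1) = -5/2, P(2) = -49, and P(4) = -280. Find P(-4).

Write P(s) = as^3 + bs^2 + cs + d. Substituting each data point gives a linear system:
  -8a + 4b - 2c + d = 5
  -a + b - c + d = -5/2
  8a + 4b + 2c + d = -49
  64a + 16b + 4c + d = -280
Solving the system yields a = -3, b = -5, c = -3/2, d = -2.
So P(s) = -3s³ - 5s² - (3/2)s - 2.
Then P(-4) = 116.

116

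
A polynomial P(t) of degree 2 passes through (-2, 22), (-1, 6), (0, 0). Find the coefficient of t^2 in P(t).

5

Write P(t) = at^2 + bt + c. Substituting each data point gives a linear system:
  4a - 2b + c = 22
  a - b + c = 6
  c = 0
Solving the system yields a = 5, b = -1, c = 0.
So P(t) = 5t^2 - t.
The leading coefficient is 5.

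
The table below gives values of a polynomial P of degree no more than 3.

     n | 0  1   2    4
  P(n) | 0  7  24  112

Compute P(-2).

Write P(n) = an^3 + bn^2 + cn + d. Substituting each data point gives a linear system:
  d = 0
  a + b + c + d = 7
  8a + 4b + 2c + d = 24
  64a + 16b + 4c + d = 112
Solving the system yields a = 1, b = 2, c = 4, d = 0.
So P(n) = n^3 + 2n^2 + 4n.
Then P(-2) = -8.

-8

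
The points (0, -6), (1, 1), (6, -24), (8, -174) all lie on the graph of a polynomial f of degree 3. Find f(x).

f(x) = -x^3 + 5x^2 + 3x - 6

Write f(x) = ax^3 + bx^2 + cx + d. Substituting each data point gives a linear system:
  d = -6
  a + b + c + d = 1
  216a + 36b + 6c + d = -24
  512a + 64b + 8c + d = -174
Solving the system yields a = -1, b = 5, c = 3, d = -6.
So f(x) = -x³ + 5x² + 3x - 6.
Check: f(8) = -174. ✓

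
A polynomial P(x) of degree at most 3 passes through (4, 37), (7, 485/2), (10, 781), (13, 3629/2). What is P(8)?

377

Forward differences of the values at x = 4, 7, 10, 13:
  P  : 37  485/2  781  3629/2
  Δ  : 411/2  1077/2  2067/2
  Δ^2: 333  495
  Δ^3: 162
The third differences are constant, confirming degree 3.
Interpolating (Newton forward form) and evaluating at x = 8 gives P(8) = 377.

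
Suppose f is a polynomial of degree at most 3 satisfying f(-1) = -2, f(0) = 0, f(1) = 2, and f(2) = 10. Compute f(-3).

Forward differences of the values at x = -1, 0, 1, 2:
  f  : -2  0  2  10
  Δ  : 2  2  8
  Δ^2: 0  6
  Δ^3: 6
The third differences are constant, confirming degree 3.
Interpolating (Newton forward form) and evaluating at x = -3 gives f(-3) = -30.

-30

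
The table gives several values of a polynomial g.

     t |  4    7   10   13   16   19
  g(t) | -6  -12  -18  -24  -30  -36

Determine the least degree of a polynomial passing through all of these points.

1

Forward differences of the values at t = 4, 7, 10, 13, 16, 19:
  g  : -6  -12  -18  -24  -30  -36
  Δ  : -6  -6  -6  -6  -6
  Δ^2: 0  0  0  0
  Δ^3: 0  0  0
  Δ^4: 0  0
  Δ^5: 0
The first differences are constant (-6) and nonzero, while all higher differences vanish, so the minimal degree is 1.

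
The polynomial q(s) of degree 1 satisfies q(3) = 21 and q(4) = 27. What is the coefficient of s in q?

6

Write q(s) = as + b. Substituting each data point gives a linear system:
  3a + b = 21
  4a + b = 27
Solving the system yields a = 6, b = 3.
So q(s) = 6s + 3.
The leading coefficient is 6.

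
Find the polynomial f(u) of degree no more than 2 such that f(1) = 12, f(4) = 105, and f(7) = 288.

Write f(u) = au^2 + bu + c. Substituting each data point gives a linear system:
  a + b + c = 12
  16a + 4b + c = 105
  49a + 7b + c = 288
Solving the system yields a = 5, b = 6, c = 1.
So f(u) = 5u² + 6u + 1.
Check: f(4) = 105. ✓

f(u) = 5u^2 + 6u + 1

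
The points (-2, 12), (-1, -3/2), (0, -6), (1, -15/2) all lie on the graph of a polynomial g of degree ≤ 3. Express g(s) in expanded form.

Write g(s) = as^3 + bs^2 + cs + d. Substituting each data point gives a linear system:
  -8a + 4b - 2c + d = 12
  -a + b - c + d = -3/2
  d = -6
  a + b + c + d = -15/2
Solving the system yields a = -1, b = 3/2, c = -2, d = -6.
So g(s) = -s^3 + (3/2)s^2 - 2s - 6.
Check: g(-2) = 12. ✓

g(s) = -s^3 + (3/2)s^2 - 2s - 6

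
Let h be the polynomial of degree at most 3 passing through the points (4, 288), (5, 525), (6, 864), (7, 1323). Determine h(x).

Write h(x) = ax^3 + bx^2 + cx + d. Substituting each data point gives a linear system:
  64a + 16b + 4c + d = 288
  125a + 25b + 5c + d = 525
  216a + 36b + 6c + d = 864
  343a + 49b + 7c + d = 1323
Solving the system yields a = 3, b = 6, c = 0, d = 0.
So h(x) = 3x³ + 6x².
Check: h(5) = 525. ✓

h(x) = 3x^3 + 6x^2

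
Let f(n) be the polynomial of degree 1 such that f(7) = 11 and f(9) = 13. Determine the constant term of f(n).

4

Write f(n) = an + b. Substituting each data point gives a linear system:
  7a + b = 11
  9a + b = 13
Solving the system yields a = 1, b = 4.
So f(n) = n + 4.
The constant term is 4.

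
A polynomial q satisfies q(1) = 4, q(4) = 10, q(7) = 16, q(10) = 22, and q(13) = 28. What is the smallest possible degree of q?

1

Forward differences of the values at t = 1, 4, 7, 10, 13:
  q  : 4  10  16  22  28
  Δ  : 6  6  6  6
  Δ^2: 0  0  0
  Δ^3: 0  0
  Δ^4: 0
The first differences are constant (6) and nonzero, while all higher differences vanish, so the minimal degree is 1.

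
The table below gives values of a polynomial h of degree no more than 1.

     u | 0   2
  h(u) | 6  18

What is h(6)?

Using the Lagrange interpolation formula with nodes 0, 2:
  L_0(u) = (u - 2) / -2
  L_1(u) = u / 2
Then h(u) = 6·L_0(u) + 18·L_1(u).
Expanding and collecting terms gives h(u) = 6u + 6.
Evaluating at u = 6: h(6) = 42.

42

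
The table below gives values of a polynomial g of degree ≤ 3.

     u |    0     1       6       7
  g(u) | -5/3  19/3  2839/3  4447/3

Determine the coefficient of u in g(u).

2

Write g(u) = au^3 + bu^2 + cu + d. Substituting each data point gives a linear system:
  d = -5/3
  a + b + c + d = 19/3
  216a + 36b + 6c + d = 2839/3
  343a + 49b + 7c + d = 4447/3
Solving the system yields a = 4, b = 2, c = 2, d = -5/3.
So g(u) = 4u^3 + 2u^2 + 2u - 5/3.
The coefficient of u is 2.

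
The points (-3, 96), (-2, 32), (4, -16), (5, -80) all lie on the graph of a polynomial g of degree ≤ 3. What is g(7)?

Using the Lagrange interpolation formula with nodes -3, -2, 4, 5:
  L_0(n) = (n + 2)(n - 4)(n - 5) / -56
  L_1(n) = (n + 3)(n - 4)(n - 5) / 42
  L_2(n) = (n + 3)(n + 2)(n - 5) / -42
  L_3(n) = (n + 3)(n + 2)(n - 4) / 56
Then g(n) = 96·L_0(n) + 32·L_1(n) - 16·L_2(n) - 80·L_3(n).
Expanding and collecting terms gives g(n) = -2n^3 + 6n^2 + 4n.
Evaluating at n = 7: g(7) = -364.

-364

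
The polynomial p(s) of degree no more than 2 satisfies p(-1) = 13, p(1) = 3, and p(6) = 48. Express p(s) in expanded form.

Write p(s) = as^2 + bs + c. Substituting each data point gives a linear system:
  a - b + c = 13
  a + b + c = 3
  36a + 6b + c = 48
Solving the system yields a = 2, b = -5, c = 6.
So p(s) = 2s² - 5s + 6.
Check: p(1) = 3. ✓

p(s) = 2s^2 - 5s + 6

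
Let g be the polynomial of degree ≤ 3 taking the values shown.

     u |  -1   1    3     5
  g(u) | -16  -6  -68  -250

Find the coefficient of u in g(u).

6

Write g(u) = au^3 + bu^2 + cu + d. Substituting each data point gives a linear system:
  -a + b - c + d = -16
  a + b + c + d = -6
  27a + 9b + 3c + d = -68
  125a + 25b + 5c + d = -250
Solving the system yields a = -1, b = -6, c = 6, d = -5.
So g(u) = -u³ - 6u² + 6u - 5.
The coefficient of u is 6.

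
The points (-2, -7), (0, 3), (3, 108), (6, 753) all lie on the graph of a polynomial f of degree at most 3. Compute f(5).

448

Using the Lagrange interpolation formula with nodes -2, 0, 3, 6:
  L_0(n) = n(n - 3)(n - 6) / -80
  L_1(n) = (n + 2)(n - 3)(n - 6) / 36
  L_2(n) = (n + 2)n(n - 6) / -45
  L_3(n) = (n + 2)n(n - 3) / 144
Then f(n) = -7·L_0(n) + 3·L_1(n) + 108·L_2(n) + 753·L_3(n).
Expanding and collecting terms gives f(n) = 3n³ + 3n² - n + 3.
Evaluating at n = 5: f(5) = 448.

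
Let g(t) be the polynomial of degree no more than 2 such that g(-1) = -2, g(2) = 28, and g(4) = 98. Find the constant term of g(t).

Write g(t) = at^2 + bt + c. Substituting each data point gives a linear system:
  a - b + c = -2
  4a + 2b + c = 28
  16a + 4b + c = 98
Solving the system yields a = 5, b = 5, c = -2.
So g(t) = 5t^2 + 5t - 2.
The constant term is -2.

-2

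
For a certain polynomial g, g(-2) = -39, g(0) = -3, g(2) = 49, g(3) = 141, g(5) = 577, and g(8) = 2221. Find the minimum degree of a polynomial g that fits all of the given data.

3

Divided differences on the nodes -2, 0, 2, 3, 5, 8:
  order 0: -39  -3  49  141  577  2221
  order 1: 18  26  92  218  548
  order 2: 2  22  42  66
  order 3: 4  4  4
  order 4: 0  0
  order 5: 0
The order-3 divided differences are all 4 (nonzero) and every higher order vanishes, so the data lies on a polynomial of degree exactly 3.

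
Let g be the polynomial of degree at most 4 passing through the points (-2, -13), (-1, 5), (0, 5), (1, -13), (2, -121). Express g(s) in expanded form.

Write g(s) = as^4 + bs^3 + cs^2 + ds + e. Substituting each data point gives a linear system:
  16a - 8b + 4c - 2d + e = -13
  a - b + c - d + e = 5
  e = 5
  a + b + c + d + e = -13
  16a + 8b + 4c + 2d + e = -121
Solving the system yields a = -3, b = -6, c = -6, d = -3, e = 5.
So g(s) = -3s^4 - 6s^3 - 6s^2 - 3s + 5.
Check: g(-2) = -13. ✓

g(s) = -3s^4 - 6s^3 - 6s^2 - 3s + 5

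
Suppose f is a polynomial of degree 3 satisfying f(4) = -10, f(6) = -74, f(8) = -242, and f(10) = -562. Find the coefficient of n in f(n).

-6

Write f(n) = an^3 + bn^2 + cn + d. Substituting each data point gives a linear system:
  64a + 16b + 4c + d = -10
  216a + 36b + 6c + d = -74
  512a + 64b + 8c + d = -242
  1000a + 100b + 10c + d = -562
Solving the system yields a = -1, b = 5, c = -6, d = -2.
So f(n) = -n^3 + 5n^2 - 6n - 2.
The coefficient of n is -6.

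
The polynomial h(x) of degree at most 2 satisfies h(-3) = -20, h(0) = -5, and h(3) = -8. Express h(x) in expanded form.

Write h(x) = ax^2 + bx + c. Substituting each data point gives a linear system:
  9a - 3b + c = -20
  c = -5
  9a + 3b + c = -8
Solving the system yields a = -1, b = 2, c = -5.
So h(x) = -x² + 2x - 5.
Check: h(-3) = -20. ✓

h(x) = -x^2 + 2x - 5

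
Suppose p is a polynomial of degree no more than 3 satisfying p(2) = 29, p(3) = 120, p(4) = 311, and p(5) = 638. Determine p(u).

Write p(u) = au^3 + bu^2 + cu + d. Substituting each data point gives a linear system:
  8a + 4b + 2c + d = 29
  27a + 9b + 3c + d = 120
  64a + 16b + 4c + d = 311
  125a + 25b + 5c + d = 638
Solving the system yields a = 6, b = -4, c = -3, d = 3.
So p(u) = 6u^3 - 4u^2 - 3u + 3.
Check: p(5) = 638. ✓

p(u) = 6u^3 - 4u^2 - 3u + 3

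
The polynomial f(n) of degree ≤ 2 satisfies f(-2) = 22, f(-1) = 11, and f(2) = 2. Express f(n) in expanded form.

f(n) = 2n^2 - 5n + 4

Write f(n) = an^2 + bn + c. Substituting each data point gives a linear system:
  4a - 2b + c = 22
  a - b + c = 11
  4a + 2b + c = 2
Solving the system yields a = 2, b = -5, c = 4.
So f(n) = 2n^2 - 5n + 4.
Check: f(-1) = 11. ✓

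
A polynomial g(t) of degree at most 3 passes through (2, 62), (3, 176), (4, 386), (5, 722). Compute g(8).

Forward differences of the values at t = 2, 3, 4, 5:
  g  : 62  176  386  722
  Δ  : 114  210  336
  Δ^2: 96  126
  Δ^3: 30
The third differences are constant, confirming degree 3.
Interpolating (Newton forward form) and evaluating at t = 8 gives g(8) = 2786.

2786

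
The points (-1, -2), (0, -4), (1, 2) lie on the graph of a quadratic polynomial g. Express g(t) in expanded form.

Write g(t) = at^2 + bt + c. Substituting each data point gives a linear system:
  a - b + c = -2
  c = -4
  a + b + c = 2
Solving the system yields a = 4, b = 2, c = -4.
So g(t) = 4t^2 + 2t - 4.
Check: g(0) = -4. ✓

g(t) = 4t^2 + 2t - 4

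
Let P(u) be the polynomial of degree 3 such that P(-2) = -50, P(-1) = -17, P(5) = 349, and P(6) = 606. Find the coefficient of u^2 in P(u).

-2

Write P(u) = au^3 + bu^2 + cu + d. Substituting each data point gives a linear system:
  -8a + 4b - 2c + d = -50
  -a + b - c + d = -17
  125a + 25b + 5c + d = 349
  216a + 36b + 6c + d = 606
Solving the system yields a = 3, b = -2, c = 6, d = -6.
So P(u) = 3u^3 - 2u^2 + 6u - 6.
The coefficient of u^2 is -2.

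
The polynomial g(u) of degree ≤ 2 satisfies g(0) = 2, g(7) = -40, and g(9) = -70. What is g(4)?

-10

Using the Lagrange interpolation formula with nodes 0, 7, 9:
  L_0(u) = (u - 7)(u - 9) / 63
  L_1(u) = u(u - 9) / -14
  L_2(u) = u(u - 7) / 18
Then g(u) = 2·L_0(u) - 40·L_1(u) - 70·L_2(u).
Expanding and collecting terms gives g(u) = -u² + u + 2.
Evaluating at u = 4: g(4) = -10.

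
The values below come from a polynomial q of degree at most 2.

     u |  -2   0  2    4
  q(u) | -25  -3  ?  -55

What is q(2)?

The 3 known points determine the degree-2 polynomial uniquely.
Write q(u) = au^2 + bu + c. Substituting each data point gives a linear system:
  4a - 2b + c = -25
  c = -3
  16a + 4b + c = -55
Solving the system yields a = -4, b = 3, c = -3.
So q(u) = -4u² + 3u - 3.
Then q(2) = -13.

-13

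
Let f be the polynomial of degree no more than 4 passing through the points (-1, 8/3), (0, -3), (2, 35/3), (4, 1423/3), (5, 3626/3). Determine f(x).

f(x) = 2x^4 + (1/3)x^3 - 2x^2 - 6x - 3

Write f(x) = ax^4 + bx^3 + cx^2 + dx + e. Substituting each data point gives a linear system:
  a - b + c - d + e = 8/3
  e = -3
  16a + 8b + 4c + 2d + e = 35/3
  256a + 64b + 16c + 4d + e = 1423/3
  625a + 125b + 25c + 5d + e = 3626/3
Solving the system yields a = 2, b = 1/3, c = -2, d = -6, e = -3.
So f(x) = 2x^4 + (1/3)x^3 - 2x^2 - 6x - 3.
Check: f(4) = 1423/3. ✓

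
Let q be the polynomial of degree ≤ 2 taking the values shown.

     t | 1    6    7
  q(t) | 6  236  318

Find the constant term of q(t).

Write q(t) = at^2 + bt + c. Substituting each data point gives a linear system:
  a + b + c = 6
  36a + 6b + c = 236
  49a + 7b + c = 318
Solving the system yields a = 6, b = 4, c = -4.
So q(t) = 6t² + 4t - 4.
The constant term is -4.

-4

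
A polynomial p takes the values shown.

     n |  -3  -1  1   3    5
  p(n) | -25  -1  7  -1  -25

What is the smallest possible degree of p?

2

Forward differences of the values at n = -3, -1, 1, 3, 5:
  p  : -25  -1  7  -1  -25
  Δ  : 24  8  -8  -24
  Δ^2: -16  -16  -16
  Δ^3: 0  0
  Δ^4: 0
The second differences are constant (-16) and nonzero, while all higher differences vanish, so the minimal degree is 2.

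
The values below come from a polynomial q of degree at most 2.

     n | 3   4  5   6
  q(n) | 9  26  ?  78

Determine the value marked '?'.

49

The 3 known points determine the degree-2 polynomial uniquely.
Write q(n) = an^2 + bn + c. Substituting each data point gives a linear system:
  9a + 3b + c = 9
  16a + 4b + c = 26
  36a + 6b + c = 78
Solving the system yields a = 3, b = -4, c = -6.
So q(n) = 3n^2 - 4n - 6.
Then q(5) = 49.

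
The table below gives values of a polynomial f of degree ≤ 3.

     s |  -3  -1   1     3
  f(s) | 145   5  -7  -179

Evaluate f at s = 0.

1

Using the Lagrange interpolation formula with nodes -3, -1, 1, 3:
  L_0(s) = (s + 1)(s - 1)(s - 3) / -48
  L_1(s) = (s + 3)(s - 1)(s - 3) / 16
  L_2(s) = (s + 3)(s + 1)(s - 3) / -16
  L_3(s) = (s + 3)(s + 1)(s - 1) / 48
Then f(s) = 145·L_0(s) + 5·L_1(s) - 7·L_2(s) - 179·L_3(s).
Expanding and collecting terms gives f(s) = -6s^3 - 2s^2 + 1.
Evaluating at s = 0: f(0) = 1.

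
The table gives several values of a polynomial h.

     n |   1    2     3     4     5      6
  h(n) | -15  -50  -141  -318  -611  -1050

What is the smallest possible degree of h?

Forward differences of the values at n = 1, 2, 3, 4, 5, 6:
  h  : -15  -50  -141  -318  -611  -1050
  Δ  : -35  -91  -177  -293  -439
  Δ^2: -56  -86  -116  -146
  Δ^3: -30  -30  -30
  Δ^4: 0  0
  Δ^5: 0
The third differences are constant (-30) and nonzero, while all higher differences vanish, so the minimal degree is 3.

3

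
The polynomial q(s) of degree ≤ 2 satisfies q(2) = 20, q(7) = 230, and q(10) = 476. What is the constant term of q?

Write q(s) = as^2 + bs + c. Substituting each data point gives a linear system:
  4a + 2b + c = 20
  49a + 7b + c = 230
  100a + 10b + c = 476
Solving the system yields a = 5, b = -3, c = 6.
So q(s) = 5s^2 - 3s + 6.
The constant term is 6.

6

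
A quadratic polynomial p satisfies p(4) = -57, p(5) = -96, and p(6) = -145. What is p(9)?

Using the Lagrange interpolation formula with nodes 4, 5, 6:
  L_0(u) = (u - 5)(u - 6) / 2
  L_1(u) = (u - 4)(u - 6) / -1
  L_2(u) = (u - 4)(u - 5) / 2
Then p(u) = -57·L_0(u) - 96·L_1(u) - 145·L_2(u).
Expanding and collecting terms gives p(u) = -5u^2 + 6u - 1.
Evaluating at u = 9: p(9) = -352.

-352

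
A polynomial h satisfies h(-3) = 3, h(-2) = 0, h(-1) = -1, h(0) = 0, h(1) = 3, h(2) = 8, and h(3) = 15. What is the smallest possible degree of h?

2

Forward differences of the values at s = -3, -2, -1, 0, 1, 2, 3:
  h  : 3  0  -1  0  3  8  15
  Δ  : -3  -1  1  3  5  7
  Δ^2: 2  2  2  2  2
  Δ^3: 0  0  0  0
  Δ^4: 0  0  0
  Δ^5: 0  0
  Δ^6: 0
The second differences are constant (2) and nonzero, while all higher differences vanish, so the minimal degree is 2.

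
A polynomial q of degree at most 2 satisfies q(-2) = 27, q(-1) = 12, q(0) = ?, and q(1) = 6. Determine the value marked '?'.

The 3 known points determine the degree-2 polynomial uniquely.
Write q(x) = ax^2 + bx + c. Substituting each data point gives a linear system:
  4a - 2b + c = 27
  a - b + c = 12
  a + b + c = 6
Solving the system yields a = 4, b = -3, c = 5.
So q(x) = 4x^2 - 3x + 5.
Then q(0) = 5.

5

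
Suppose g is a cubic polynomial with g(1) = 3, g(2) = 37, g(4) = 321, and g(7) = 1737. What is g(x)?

Using the Lagrange interpolation formula with nodes 1, 2, 4, 7:
  L_0(x) = (x - 2)(x - 4)(x - 7) / -18
  L_1(x) = (x - 1)(x - 4)(x - 7) / 10
  L_2(x) = (x - 1)(x - 2)(x - 7) / -18
  L_3(x) = (x - 1)(x - 2)(x - 4) / 90
Then g(x) = 3·L_0(x) + 37·L_1(x) + 321·L_2(x) + 1737·L_3(x).
Expanding and collecting terms gives g(x) = 5x^3 + x^2 - 4x + 1.
Check: g(7) = 1737. ✓

g(x) = 5x^3 + x^2 - 4x + 1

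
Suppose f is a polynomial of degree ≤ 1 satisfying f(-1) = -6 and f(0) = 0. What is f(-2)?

-12

Write f(n) = an + b. Substituting each data point gives a linear system:
  -a + b = -6
  b = 0
Solving the system yields a = 6, b = 0.
So f(n) = 6n.
Then f(-2) = -12.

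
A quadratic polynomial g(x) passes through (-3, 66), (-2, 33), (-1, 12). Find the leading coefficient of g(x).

Write g(x) = ax^2 + bx + c. Substituting each data point gives a linear system:
  9a - 3b + c = 66
  4a - 2b + c = 33
  a - b + c = 12
Solving the system yields a = 6, b = -3, c = 3.
So g(x) = 6x^2 - 3x + 3.
The leading coefficient is 6.

6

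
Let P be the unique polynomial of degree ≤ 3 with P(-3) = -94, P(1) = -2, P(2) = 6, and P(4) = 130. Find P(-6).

Using the Lagrange interpolation formula with nodes -3, 1, 2, 4:
  L_0(n) = (n - 1)(n - 2)(n - 4) / -140
  L_1(n) = (n + 3)(n - 2)(n - 4) / 12
  L_2(n) = (n + 3)(n - 1)(n - 4) / -10
  L_3(n) = (n + 3)(n - 1)(n - 2) / 42
Then P(n) = -94·L_0(n) - 2·L_1(n) + 6·L_2(n) + 130·L_3(n).
Expanding and collecting terms gives P(n) = 3n³ - 3n² - 4n + 2.
Evaluating at n = -6: P(-6) = -730.

-730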